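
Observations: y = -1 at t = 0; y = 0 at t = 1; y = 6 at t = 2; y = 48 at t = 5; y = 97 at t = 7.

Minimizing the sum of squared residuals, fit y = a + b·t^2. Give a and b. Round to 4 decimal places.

a = -1.7532, b = 2.0097

The normal equations are: 5·a + 79·b = 150;  79·a + 3043·b = 5977.
det = 5·3043 − 79² = 8974.
a = (150·3043 − 79·5977)/8974 = -15733/8974; b = (5·5977 − 79·150)/8974 = 18035/8974.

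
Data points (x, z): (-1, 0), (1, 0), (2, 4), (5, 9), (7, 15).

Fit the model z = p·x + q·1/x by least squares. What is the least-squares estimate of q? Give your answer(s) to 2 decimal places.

Forming MᵀM = [[80, 5]; [5, 11321/4900]] and Mᵀz = [158, 208/35]ᵀ gives MᵀM·[p, q]ᵀ = Mᵀz.
Eliminating q: (11321/4900)·(row 1) − 5·(row 2) gives (39159/245)·p = (11321/4900)·158 − 5·(208/35) = 821559/2450, so p = 273853/130530.
Then q = ((208/35) − 5·(273853/130530))/(11321/4900) = -25690/13053.

q = -1.97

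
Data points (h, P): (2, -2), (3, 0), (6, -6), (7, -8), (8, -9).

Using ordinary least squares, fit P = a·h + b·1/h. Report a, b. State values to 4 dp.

a = -1.1417, b = 3.3900

With design matrix M, MᵀM = [[162, 5]; [5, 11993/28224]] and MᵀP = [-168, -239/56]ᵀ.
Eliminating b: (11993/28224)·(row 1) − 5·(row 2) gives (68737/1568)·a = (11993/28224)·(-168) − 5·(-239/56) = -1051/21, so a = -235424/206211.
Then b = ((-239/56) − 5·(-235424/206211))/(11993/28224) = 233016/68737.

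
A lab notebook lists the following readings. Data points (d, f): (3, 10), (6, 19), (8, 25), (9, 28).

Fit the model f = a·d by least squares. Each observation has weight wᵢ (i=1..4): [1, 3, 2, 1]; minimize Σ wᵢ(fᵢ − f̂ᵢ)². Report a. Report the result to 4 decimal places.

a = 3.1411

Entries of XᵀWX: Σwᵢ·d·d = 326.
And Σwᵢ·d·f = 1024.
So XᵀWX·[a]ᵀ = XᵀWf: [[326]]·[a]ᵀ = [1024]ᵀ.
Hence a = 1024 / 326 ≈ 3.1411.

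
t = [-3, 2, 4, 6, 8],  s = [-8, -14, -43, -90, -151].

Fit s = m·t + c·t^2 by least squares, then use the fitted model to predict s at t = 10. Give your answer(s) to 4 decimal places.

ŝ = -228.0395

Entries of XᵀX: Σt·t = 129, Σt·t^2 = 773, Σt^2·t^2 = 5745.
For Xᵀs: Σt·s = -1924, Σt^2·s = -13720.
XᵀX·[m, c]ᵀ = Xᵀs becomes [[129, 773]; [773, 5745]]·[m, c]ᵀ = [-1924, -13720]ᵀ.
Determinant 129·5745 − 773² = 143576.
m = ((-1924)·5745 − 773·(-13720))/143576 = -111955/35894; c = (129·(-13720) − 773·(-1924))/143576 = -70657/35894.
At t = 10: ŝ = (-111955/35894)·(10) + (-70657/35894)·(100) = -4092625/17947.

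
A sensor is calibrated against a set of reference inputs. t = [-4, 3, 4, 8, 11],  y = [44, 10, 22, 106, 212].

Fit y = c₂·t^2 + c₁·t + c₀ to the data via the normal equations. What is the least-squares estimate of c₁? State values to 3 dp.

The normal equations are: 19330·c₂ + 1870·c₁ + 226·c₀ = 33582;  1870·c₂ + 226·c₁ + 22·c₀ = 3122;  226·c₂ + 22·c₁ + 5·c₀ = 394.
(Σt^2·t^2 = 19330, Σt^2·t = 1870, Σt^2 = 226, Σt·t = 226, Σt = 22, Σ1 = 5, Σt^2·y = 33582, Σt·y = 3122, Σy = 394.)
Solving the 3×3 system (Gaussian elimination) gives c₂ = 128471/64212, c₁ = -180629/64212, c₀ = 3982/5351.

c₁ = -2.813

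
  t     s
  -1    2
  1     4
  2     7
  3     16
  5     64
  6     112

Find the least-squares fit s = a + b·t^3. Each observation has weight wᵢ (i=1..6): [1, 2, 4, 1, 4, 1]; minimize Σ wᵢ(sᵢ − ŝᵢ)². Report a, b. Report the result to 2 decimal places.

a = 2.85, b = 0.50

From the data, Σwᵢ·1 = 13, Σwᵢ·t^3 = 776, Σwᵢ·t^3·t^3 = 110144.
And Σwᵢ·s = 422, Σwᵢ·t^3·s = 56854.
Normal equations: [[13, 776]; [776, 110144]]·[a, b]ᵀ = [422, 56854]ᵀ.
Δ = 13·110144 − 776² = 829696.
a = (422·110144 − 776·56854)/829696 = 147629/51856; b = (13·56854 − 776·422)/829696 = 205815/414848.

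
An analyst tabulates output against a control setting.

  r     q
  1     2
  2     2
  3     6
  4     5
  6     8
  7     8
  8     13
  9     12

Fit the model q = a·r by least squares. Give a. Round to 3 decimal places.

a = 1.385

Entries of AᵀA: Σr·r = 260.
And Σr·q = 360.
Hence a = 360 / 260 ≈ 1.38462.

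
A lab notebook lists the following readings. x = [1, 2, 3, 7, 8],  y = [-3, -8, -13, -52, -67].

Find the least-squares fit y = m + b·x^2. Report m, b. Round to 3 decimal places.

The normal equations are: 5·m + 127·b = -143;  127·m + 6595·b = -6988.
Eliminating b: 6595·(row 1) − 127·(row 2) gives 16846·m = 6595·(-143) − 127·(-6988) = -55609, so m = -55609/16846.
Then b = ((-6988) − 127·(-55609/16846))/6595 = -16779/16846.

m = -3.301, b = -0.996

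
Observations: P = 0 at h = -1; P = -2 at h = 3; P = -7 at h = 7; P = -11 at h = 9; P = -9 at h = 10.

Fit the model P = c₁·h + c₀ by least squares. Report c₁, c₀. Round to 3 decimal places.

With design matrix X, XᵀX = [[240, 28]; [28, 5]] and XᵀP = [-244, -29]ᵀ.
det = 240·5 − 28² = 416.
c₁ = ((-244)·5 − 28·(-29))/416 = -51/52; c₀ = (240·(-29) − 28·(-244))/416 = -4/13.

c₁ = -0.981, c₀ = -0.308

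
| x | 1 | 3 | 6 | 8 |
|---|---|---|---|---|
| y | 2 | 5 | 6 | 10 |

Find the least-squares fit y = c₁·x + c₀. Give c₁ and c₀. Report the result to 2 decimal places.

c₁ = 1.02, c₀ = 1.17

AᵀA·[c₁, c₀]ᵀ = Aᵀy reads: 110·c₁ + 18·c₀ = 133;  18·c₁ + 4·c₀ = 23.
(Σx·x = 110, Σx = 18, Σ1 = 4, Σx·y = 133, Σy = 23.)
det = 110·4 − 18² = 116.
c₁ = (133·4 − 18·23)/116 = 59/58; c₀ = (110·23 − 18·133)/116 = 34/29.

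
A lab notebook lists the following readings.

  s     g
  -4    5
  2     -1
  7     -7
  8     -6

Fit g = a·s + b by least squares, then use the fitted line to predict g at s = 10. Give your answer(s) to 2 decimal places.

ĝ = -8.93

The normal system AᵀA·[a, b]ᵀ = Aᵀg is [[133, 13]; [13, 4]]·[a, b]ᵀ = [-119, -9]ᵀ.
det = 133·4 − 13² = 363.
a = ((-119)·4 − 13·(-9))/363 = -359/363; b = (133·(-9) − 13·(-119))/363 = 350/363.
At s = 10: ĝ = (-359/363)·(10) + (350/363)·(1) = -1080/121.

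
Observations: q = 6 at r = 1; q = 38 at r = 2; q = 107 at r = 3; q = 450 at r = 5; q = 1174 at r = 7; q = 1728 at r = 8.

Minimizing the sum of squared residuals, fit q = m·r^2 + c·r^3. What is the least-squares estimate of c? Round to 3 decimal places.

c = 3.004

The normal equations are: 7220·m + 52976·c = 180489;  52976·m + 396212·c = 1346867.
(Σr^2·r^2 = 7220, Σr^2·r^3 = 52976, Σr^3·r^3 = 396212, Σr^2·q = 180489, Σr^3·q = 1346867.)
det = 7220·396212 − 52976² = 54194064.
m = (180489·396212 − 52976·1346867)/54194064 = 40070369/13548516; c = (7220·1346867 − 52976·180489)/54194064 = 40698619/13548516.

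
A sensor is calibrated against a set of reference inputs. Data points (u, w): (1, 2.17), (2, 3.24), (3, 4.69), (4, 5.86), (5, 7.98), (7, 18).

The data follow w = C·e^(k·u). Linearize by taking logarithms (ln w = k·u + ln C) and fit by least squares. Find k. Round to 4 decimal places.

k = 0.3402

Linearized form: ln w = k·u + ln C. From the 6 transformed points,
AᵀA = [[104.0000, 22.0000]; [22.0000, 6]], rhs = [45.4521, 10.2312]ᵀ  (here Σu = 22.0000, Σ(u)² = 104.0000, Σln w = 10.2312, Σu·ln w = 45.4521).
Δ = 104.0000·6 − (22.0000)² = 140.0000; k = (45.4521·6 − 22.0000·10.2312)/140.0000 = 0.34019, ln C = (104.0000·10.2312 − 22.0000·45.4521)/140.0000 = 0.45785.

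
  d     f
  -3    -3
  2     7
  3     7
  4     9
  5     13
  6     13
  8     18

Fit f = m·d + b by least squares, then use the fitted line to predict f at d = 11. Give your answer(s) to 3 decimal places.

XᵀX·[m, b]ᵀ = Xᵀf reads: 163·m + 25·b = 367;  25·m + 7·b = 64.
Δ = 163·7 − 25² = 516.
m = (367·7 − 25·64)/516 = 323/172; b = (163·64 − 25·367)/516 = 419/172.
At d = 11: f̂ = (323/172)·(11) + (419/172)·(1) = 993/43.

f̂ = 23.093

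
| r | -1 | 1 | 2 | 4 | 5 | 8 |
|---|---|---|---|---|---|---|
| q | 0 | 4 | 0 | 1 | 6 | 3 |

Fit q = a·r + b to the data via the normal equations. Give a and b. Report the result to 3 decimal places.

The normal system AᵀA·[a, b]ᵀ = Aᵀq is [[111, 19]; [19, 6]]·[a, b]ᵀ = [62, 14]ᵀ.
Determinant 111·6 − 19² = 305.
a = (62·6 − 19·14)/305 = 106/305; b = (111·14 − 19·62)/305 = 376/305.

a = 0.348, b = 1.233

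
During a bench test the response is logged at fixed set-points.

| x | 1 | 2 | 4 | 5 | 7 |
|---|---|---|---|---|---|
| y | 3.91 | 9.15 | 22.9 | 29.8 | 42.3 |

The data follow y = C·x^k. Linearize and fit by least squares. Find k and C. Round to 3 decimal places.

k = 1.243, C = 3.930

Taking logs, ln y = k·ln x + ln C, so regress ln y on ln x.
Σln x = 5.6348, Σ(ln x)² = 8.7791, Σln y = 13.8477, Σln x·ln y = 18.6254.
Equations: 8.7791·k + 5.6348·ln C = 18.6254;  5.6348·k + 5·ln C = 13.8477.
Solving (det = 12.1448): k = 1.24317, ln C = 1.36854, so C = exp(1.36854) = 3.92962.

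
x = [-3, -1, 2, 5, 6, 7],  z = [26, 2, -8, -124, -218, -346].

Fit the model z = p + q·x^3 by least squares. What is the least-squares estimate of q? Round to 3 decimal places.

Setting ∂/∂p … = 0 gives: 6·p + 664·q = -668;  664·p + 180724·q = -182034.
Eliminating q: 180724·(row 1) − 664·(row 2) gives 643448·p = 180724·(-668) − 664·(-182034) = 146944, so p = 18368/80431.
Then q = ((-182034) − 664·(18368/80431))/180724 = -162163/160862.

q = -1.008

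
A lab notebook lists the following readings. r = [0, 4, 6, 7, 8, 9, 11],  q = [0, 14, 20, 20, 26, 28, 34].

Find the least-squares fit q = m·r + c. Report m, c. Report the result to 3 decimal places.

m = 3.051, c = 0.669

The normal system AᵀA·[m, c]ᵀ = Aᵀq is [[367, 45]; [45, 7]]·[m, c]ᵀ = [1150, 142]ᵀ.
Eliminating c: 7·(row 1) − 45·(row 2) gives 544·m = 7·1150 − 45·142 = 1660, so m = 415/136.
Then c = (142 − 45·(415/136))/7 = 91/136.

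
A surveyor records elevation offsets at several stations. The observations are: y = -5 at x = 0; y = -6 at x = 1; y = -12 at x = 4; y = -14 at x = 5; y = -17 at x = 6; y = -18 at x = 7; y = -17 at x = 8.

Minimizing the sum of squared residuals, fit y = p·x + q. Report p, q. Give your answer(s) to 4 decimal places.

p = -1.7473, q = -4.9761

Forming MᵀM = [[191, 31]; [31, 7]] and Mᵀy = [-488, -89]ᵀ gives MᵀM·[p, q]ᵀ = Mᵀy.
Δ = 191·7 − 31² = 376.
p = ((-488)·7 − 31·(-89))/376 = -657/376; q = (191·(-89) − 31·(-488))/376 = -1871/376.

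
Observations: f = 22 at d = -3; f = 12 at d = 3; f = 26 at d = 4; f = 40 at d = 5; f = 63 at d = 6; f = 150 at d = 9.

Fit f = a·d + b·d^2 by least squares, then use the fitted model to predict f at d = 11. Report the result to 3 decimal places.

Forming MᵀM = [[176, 1134]; [1134, 8900]] and Mᵀf = [2002, 16140]ᵀ gives MᵀM·[a, b]ᵀ = Mᵀf.
Eliminating b: 8900·(row 1) − 1134·(row 2) gives 280444·a = 8900·2002 − 1134·16140 = -484960, so a = -121240/70111.
Then b = (16140 − 1134·(-121240/70111))/8900 = 142593/70111.
At d = 11: f̂ = (-121240/70111)·(11) + (142593/70111)·(121) = 15920113/70111.

f̂ = 227.070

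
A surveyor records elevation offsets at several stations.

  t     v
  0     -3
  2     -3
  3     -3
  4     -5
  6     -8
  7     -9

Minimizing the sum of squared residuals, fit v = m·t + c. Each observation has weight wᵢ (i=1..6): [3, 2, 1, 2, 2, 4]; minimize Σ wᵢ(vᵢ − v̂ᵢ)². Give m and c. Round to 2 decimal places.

m = -0.94, c = -2.03

The normal system XᵀWX·[m, c]ᵀ = XᵀWv is [[317, 55]; [55, 14]]·[m, c]ᵀ = [-409, -80]ᵀ.
det = 317·14 − 55² = 1413.
m = ((-409)·14 − 55·(-80))/1413 = -442/471; c = (317·(-80) − 55·(-409))/1413 = -955/471.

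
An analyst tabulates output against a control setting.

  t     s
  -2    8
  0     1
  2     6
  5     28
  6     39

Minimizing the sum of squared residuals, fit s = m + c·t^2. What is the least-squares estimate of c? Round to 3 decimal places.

c = 1.028

With design matrix A, AᵀA = [[5, 69]; [69, 1953]] and Aᵀs = [82, 2160]ᵀ.
det = 5·1953 − 69² = 5004.
m = (82·1953 − 69·2160)/5004 = 617/278; c = (5·2160 − 69·82)/5004 = 857/834.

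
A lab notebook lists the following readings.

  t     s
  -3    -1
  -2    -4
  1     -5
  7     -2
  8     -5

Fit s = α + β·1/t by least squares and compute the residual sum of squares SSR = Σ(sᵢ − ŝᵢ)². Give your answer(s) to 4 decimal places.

Normal-equation sums: Σ1 = 5, Σ1/t = 73/168, Σ1/t·1/t = 39433/28224.
For Aᵀs: Σs = -17, Σ1/t·s = -601/168.
Δ = 5·(39433/28224) − (73/168)² = 47959/7056.
α = ((-17)·(39433/28224) − (73/168)·(-601/168))/(47959/7056) = -156622/47959; β = (5·(-601/168) − (73/168)·(-17))/(47959/7056) = -74088/47959.
Residuals: 83967/47959, -72258/47959, -9085/47959, 71288/47959, -73912/47959; SSR = 477474/47959.

SSR = 9.9559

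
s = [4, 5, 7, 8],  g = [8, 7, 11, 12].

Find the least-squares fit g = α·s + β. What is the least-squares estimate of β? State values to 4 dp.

β = 2.3000

Forming AᵀA = [[154, 24]; [24, 4]] and Aᵀg = [240, 38]ᵀ gives AᵀA·[α, β]ᵀ = Aᵀg.
Eliminating β: 4·(row 1) − 24·(row 2) gives 40·α = 4·240 − 24·38 = 48, so α = 6/5.
Then β = (38 − 24·(6/5))/4 = 23/10.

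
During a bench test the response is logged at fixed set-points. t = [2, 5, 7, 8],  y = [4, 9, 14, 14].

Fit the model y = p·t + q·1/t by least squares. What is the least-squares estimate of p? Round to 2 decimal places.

p = 1.83

Entries of XᵀX: Σt·t = 142, Σt·1/t = 4, Σ1/t·1/t = 25561/78400.
For Xᵀy: Σt·y = 263, Σ1/t·y = 151/20.
XᵀX·[p, q]ᵀ = Xᵀy becomes [[142, 4]; [4, 25561/78400]]·[p, q]ᵀ = [263, 151/20]ᵀ.
det = 142·(25561/78400) − 4² = 1187631/39200.
p = (263·(25561/78400) − 4·(151/20))/(1187631/39200) = 1451621/791754; q = (142·(151/20) − 4·263)/(1187631/39200) = 262640/395877.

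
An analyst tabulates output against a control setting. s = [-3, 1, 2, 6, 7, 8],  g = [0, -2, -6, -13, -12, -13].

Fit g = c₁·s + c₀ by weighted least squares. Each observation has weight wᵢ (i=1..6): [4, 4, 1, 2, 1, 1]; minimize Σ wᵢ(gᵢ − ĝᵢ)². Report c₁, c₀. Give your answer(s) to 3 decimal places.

c₁ = -1.328, c₀ = -2.855

Sums needed: Σwᵢ·s·s = 229, Σwᵢ·s = 21, Σwᵢ·1 = 13.
Moment sums: Σwᵢ·s·g = -364, Σwᵢ·g = -65.
So AᵀWA·[c₁, c₀]ᵀ = AᵀWg: [[229, 21]; [21, 13]]·[c₁, c₀]ᵀ = [-364, -65]ᵀ.
Determinant 229·13 − 21² = 2536.
c₁ = ((-364)·13 − 21·(-65))/2536 = -3367/2536; c₀ = (229·(-65) − 21·(-364))/2536 = -7241/2536.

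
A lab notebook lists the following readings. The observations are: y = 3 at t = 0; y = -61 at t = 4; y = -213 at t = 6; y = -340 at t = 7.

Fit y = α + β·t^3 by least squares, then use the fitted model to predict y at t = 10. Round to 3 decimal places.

ŷ = -997.000

The normal system XᵀX·[α, β]ᵀ = Xᵀy is [[4, 623]; [623, 168401]]·[α, β]ᵀ = [-611, -166532]ᵀ.
Eliminating β: 168401·(row 1) − 623·(row 2) gives 285475·α = 168401·(-611) − 623·(-166532) = 856425, so α = 3.
Then β = ((-166532) − 623·3)/168401 = -1.
At t = 10: ŷ = (3)·(1) + (-1)·(1000) = -997.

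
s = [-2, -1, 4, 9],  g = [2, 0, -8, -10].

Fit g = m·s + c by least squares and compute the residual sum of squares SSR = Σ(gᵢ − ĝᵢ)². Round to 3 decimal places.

The normal equations are: 102·m + 10·c = -126;  10·m + 4·c = -16.
Δ = 102·4 − 10² = 308.
m = ((-126)·4 − 10·(-16))/308 = -86/77; c = (102·(-16) − 10·(-126))/308 = -93/77.
Residuals: 75/77, 1/11, -179/77, 97/77; SSR = 612/77.

SSR = 7.948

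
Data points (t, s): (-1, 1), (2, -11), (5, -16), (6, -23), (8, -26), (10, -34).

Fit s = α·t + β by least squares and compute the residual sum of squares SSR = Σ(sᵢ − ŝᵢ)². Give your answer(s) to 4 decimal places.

SSR = 14.6333

From the data, Σt·t = 230, Σt = 30, Σ1 = 6.
For Aᵀs: Σt·s = -789, Σs = -109.
So AᵀA·[α, β]ᵀ = Aᵀs: [[230, 30]; [30, 6]]·[α, β]ᵀ = [-789, -109]ᵀ.
Determinant 230·6 − 30² = 480.
α = ((-789)·6 − 30·(-109))/480 = -61/20; β = (230·(-109) − 30·(-789))/480 = -35/12.
Residuals: 13/15, -119/60, 13/6, -107/60, 79/60, -7/12; SSR = 439/30.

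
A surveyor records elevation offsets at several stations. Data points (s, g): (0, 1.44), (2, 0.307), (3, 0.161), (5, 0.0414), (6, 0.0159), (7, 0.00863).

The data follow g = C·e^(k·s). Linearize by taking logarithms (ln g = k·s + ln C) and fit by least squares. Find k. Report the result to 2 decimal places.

k = -0.73

Linearized form: ln g = k·s + ln C. From the 6 transformed points,
Sums: Σs = 23.0000, Σ(s)² = 123.0000, Σln g = -14.7210, Σs·ln g = -81.8794.
Normal system: [[123.0000, 23.0000]; [23.0000, 6]]·[k, ln C]ᵀ = [-81.8794, -14.7210]ᵀ.
Slope k = (n·Σs·ln g − Σs·Σln g)/(n·Σ(s)² − (Σs)²) = (6·-81.8794 − 23.0000·-14.7210)/209.0000 = -0.73059; ln C = (Σln g − k·Σs)/n = 0.34708.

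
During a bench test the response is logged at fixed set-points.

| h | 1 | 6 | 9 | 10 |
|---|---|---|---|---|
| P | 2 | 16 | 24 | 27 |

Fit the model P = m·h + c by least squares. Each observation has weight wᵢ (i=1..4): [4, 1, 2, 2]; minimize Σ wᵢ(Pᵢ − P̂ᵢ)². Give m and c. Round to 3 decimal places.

From the data, Σwᵢ·h·h = 402, Σwᵢ·h = 48, Σwᵢ·1 = 9.
And Σwᵢ·h·P = 1076, Σwᵢ·P = 126.
AᵀWA·[m, c]ᵀ = AᵀWP becomes [[402, 48]; [48, 9]]·[m, c]ᵀ = [1076, 126]ᵀ.
Δ = 402·9 − 48² = 1314.
m = (1076·9 − 48·126)/1314 = 202/73; c = (402·126 − 48·1076)/1314 = -166/219.

m = 2.767, c = -0.758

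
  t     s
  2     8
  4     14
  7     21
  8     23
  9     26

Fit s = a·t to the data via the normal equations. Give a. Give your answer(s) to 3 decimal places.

The normal system AᵀA·[a]ᵀ = Aᵀs is [[214]]·[a]ᵀ = [637]ᵀ.
Hence a = 637 / 214 ≈ 2.97664.

a = 2.977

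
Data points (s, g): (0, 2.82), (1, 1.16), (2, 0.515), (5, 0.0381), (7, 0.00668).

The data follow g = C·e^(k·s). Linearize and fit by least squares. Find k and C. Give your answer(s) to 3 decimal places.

k = -0.862, C = 2.817

Taking logs, ln g = k·s + ln C, so regress ln g on s.
AᵀA = [[79.0000, 15.0000]; [15.0000, 5]], rhs = [-52.5769, -7.7546]ᵀ  (here Σs = 15.0000, Σ(s)² = 79.0000, Σln g = -7.7546, Σs·ln g = -52.5769).
Solving (det = 170.0000): k = -0.86215, ln C = 1.03553, so C = exp(1.03553) = 2.81659.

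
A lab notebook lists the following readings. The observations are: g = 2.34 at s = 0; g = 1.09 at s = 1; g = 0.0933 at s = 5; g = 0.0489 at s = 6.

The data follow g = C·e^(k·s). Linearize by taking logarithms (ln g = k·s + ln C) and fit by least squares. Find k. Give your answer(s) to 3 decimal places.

k = -0.635

Linearized form: ln g = k·s + ln C. From the 4 transformed points,
Σs = 12.0000, Σ(s)² = 62.0000, Σln g = -4.4536, Σs·ln g = -29.8814.
Equations: 62.0000·k + 12.0000·ln C = -29.8814;  12.0000·k + 4·ln C = -4.4536.
Slope k = (n·Σs·ln g − Σs·Σln g)/(n·Σ(s)² − (Σs)²) = (4·-29.8814 − 12.0000·-4.4536)/104.0000 = -0.63541; ln C = (Σln g − k·Σs)/n = 0.79283.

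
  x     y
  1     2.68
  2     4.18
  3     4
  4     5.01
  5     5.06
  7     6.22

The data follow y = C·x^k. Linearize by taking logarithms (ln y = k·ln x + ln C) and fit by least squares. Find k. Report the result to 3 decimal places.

k = 0.398

Taking logs, ln y = k·ln x + ln C, so regress ln y on ln x.
Σln x = 6.7334, Σ(ln x)² = 9.9861, Σln y = 8.8630, Σln x·ln y = 10.9145.
Normal system: [[9.9861, 6.7334]; [6.7334, 6]]·[k, ln C]ᵀ = [10.9145, 8.8630]ᵀ.
Solving (det = 14.5777): k = 0.39848, ln C = 1.02998.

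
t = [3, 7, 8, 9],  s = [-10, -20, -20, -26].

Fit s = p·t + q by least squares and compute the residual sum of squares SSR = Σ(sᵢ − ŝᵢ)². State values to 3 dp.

SSR = 6.651

With design matrix A, AᵀA = [[203, 27]; [27, 4]] and Aᵀs = [-564, -76]ᵀ.
Eliminating q: 4·(row 1) − 27·(row 2) gives 83·p = 4·(-564) − 27·(-76) = -204, so p = -204/83.
Then q = ((-76) − 27·(-204/83))/4 = -200/83.
Residuals: -18/83, -32/83, 172/83, -122/83; SSR = 552/83.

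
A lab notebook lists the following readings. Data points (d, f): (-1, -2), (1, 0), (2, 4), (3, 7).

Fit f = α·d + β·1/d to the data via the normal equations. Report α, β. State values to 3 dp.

α = 2.465, β = -1.494

With design matrix M, MᵀM = [[15, 4]; [4, 85/36]] and Mᵀf = [31, 19/3]ᵀ.
det = 15·(85/36) − 4² = 233/12.
α = (31·(85/36) − 4·(19/3))/(233/12) = 1723/699; β = (15·(19/3) − 4·31)/(233/12) = -348/233.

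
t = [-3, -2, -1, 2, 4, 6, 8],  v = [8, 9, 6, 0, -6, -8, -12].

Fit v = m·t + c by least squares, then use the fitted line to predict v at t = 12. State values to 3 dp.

Forming XᵀX = [[134, 14]; [14, 7]] and Xᵀv = [-216, -3]ᵀ gives XᵀX·[m, c]ᵀ = Xᵀv.
Determinant 134·7 − 14² = 742.
m = ((-216)·7 − 14·(-3))/742 = -105/53; c = (134·(-3) − 14·(-216))/742 = 1311/371.
At t = 12: v̂ = (-105/53)·(12) + (1311/371)·(1) = -7509/371.

v̂ = -20.240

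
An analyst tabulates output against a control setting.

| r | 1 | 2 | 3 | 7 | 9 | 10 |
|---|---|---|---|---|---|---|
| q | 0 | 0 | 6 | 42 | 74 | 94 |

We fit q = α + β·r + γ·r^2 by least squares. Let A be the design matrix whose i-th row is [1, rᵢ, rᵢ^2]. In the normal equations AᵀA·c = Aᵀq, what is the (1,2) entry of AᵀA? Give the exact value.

32

Row 1 ↔ basis 1, column 2 ↔ basis r, so (AᵀA)_{1,2} = Σᵢ r = (1)·(1) + (1)·(2) + (1)·(3) + (1)·(7) + (1)·(9) + (1)·(10) = 32.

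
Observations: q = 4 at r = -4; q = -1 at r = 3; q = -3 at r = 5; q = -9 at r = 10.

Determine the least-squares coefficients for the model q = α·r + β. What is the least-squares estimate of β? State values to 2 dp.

β = 0.96

The normal equations are: 150·α + 14·β = -124;  14·α + 4·β = -9.
(Σr·r = 150, Σr = 14, Σ1 = 4, Σr·q = -124, Σq = -9.)
Eliminating β: 4·(row 1) − 14·(row 2) gives 404·α = 4·(-124) − 14·(-9) = -370, so α = -185/202.
Then β = ((-9) − 14·(-185/202))/4 = 193/202.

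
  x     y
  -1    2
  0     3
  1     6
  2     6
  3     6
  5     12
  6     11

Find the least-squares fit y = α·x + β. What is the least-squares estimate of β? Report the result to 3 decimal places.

β = 3.391

The normal system AᵀA·[α, β]ᵀ = Aᵀy is [[76, 16]; [16, 7]]·[α, β]ᵀ = [160, 46]ᵀ.
Determinant 76·7 − 16² = 276.
α = (160·7 − 16·46)/276 = 32/23; β = (76·46 − 16·160)/276 = 78/23.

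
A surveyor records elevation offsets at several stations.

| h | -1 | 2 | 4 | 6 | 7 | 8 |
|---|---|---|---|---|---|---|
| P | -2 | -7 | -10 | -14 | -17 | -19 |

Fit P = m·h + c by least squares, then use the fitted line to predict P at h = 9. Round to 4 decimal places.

P̂ = -20.2907

Forming AᵀA = [[170, 26]; [26, 6]] and AᵀP = [-407, -69]ᵀ gives AᵀA·[m, c]ᵀ = AᵀP.
det = 170·6 − 26² = 344.
m = ((-407)·6 − 26·(-69))/344 = -81/43; c = (170·(-69) − 26·(-407))/344 = -287/86.
At h = 9: P̂ = (-81/43)·(9) + (-287/86)·(1) = -1745/86.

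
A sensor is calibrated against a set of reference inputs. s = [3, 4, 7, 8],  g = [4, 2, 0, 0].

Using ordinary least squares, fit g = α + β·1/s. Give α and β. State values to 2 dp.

α = -2.65, β = 19.52

From the data, Σ1 = 4, Σ1/s = 143/168, Σ1/s·1/s = 5917/28224.
And Σg = 6, Σ1/s·g = 11/6.
Δ = 4·(5917/28224) − (143/168)² = 1073/9408.
α = (6·(5917/28224) − (143/168)·(11/6))/(1073/9408) = -8542/3219; β = (4·(11/6) − (143/168)·6)/(1073/9408) = 20944/1073.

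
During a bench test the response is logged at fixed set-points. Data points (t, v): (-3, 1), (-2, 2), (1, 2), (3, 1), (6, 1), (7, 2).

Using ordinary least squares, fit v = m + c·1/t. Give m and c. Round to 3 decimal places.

With design matrix M, MᵀM = [[6, 17/21]; [17/21, 149/98]] and Mᵀv = [9, 61/42]ᵀ.
det = 6·(149/98) − (17/21)² = 3734/441.
m = (9·(149/98) − (17/21)·(61/42))/(3734/441) = 2758/1867; c = (6·(61/42) − (17/21)·9)/(3734/441) = 315/1867.

m = 1.477, c = 0.169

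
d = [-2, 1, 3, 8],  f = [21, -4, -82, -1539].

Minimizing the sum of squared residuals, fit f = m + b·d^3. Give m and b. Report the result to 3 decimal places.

Sums needed: Σ1 = 4, Σd^3 = 532, Σd^3·d^3 = 262938.
Right-hand side: Σf = -1604, Σd^3·f = -790354.
Normal equations: [[4, 532]; [532, 262938]]·[m, b]ᵀ = [-1604, -790354]ᵀ.
Δ = 4·262938 − 532² = 768728.
m = ((-1604)·262938 − 532·(-790354))/768728 = -160528/96091; b = (4·(-790354) − 532·(-1604))/768728 = -288511/96091.

m = -1.671, b = -3.002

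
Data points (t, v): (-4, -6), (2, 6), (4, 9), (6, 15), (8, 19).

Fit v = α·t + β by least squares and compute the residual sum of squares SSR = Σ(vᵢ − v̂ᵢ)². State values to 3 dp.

SSR = 2.255

Entries of MᵀM: Σt·t = 136, Σt = 16, Σ1 = 5.
For Mᵀv: Σt·v = 314, Σv = 43.
Eliminating β: 5·(row 1) − 16·(row 2) gives 424·α = 5·314 − 16·43 = 882, so α = 441/212.
Then β = (43 − 16·(441/212))/5 = 103/53.
Residuals: 20/53, -11/106, -67/53, 61/106, 22/53; SSR = 239/106.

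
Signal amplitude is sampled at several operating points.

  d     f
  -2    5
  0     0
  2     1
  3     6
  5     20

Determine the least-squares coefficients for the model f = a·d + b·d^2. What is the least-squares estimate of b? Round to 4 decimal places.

b = 0.9574

Normal-equation sums: Σd·d = 42, Σd·d^2 = 152, Σd^2·d^2 = 738.
And Σd·f = 110, Σd^2·f = 578.
Δ = 42·738 − 152² = 7892.
a = (110·738 − 152·578)/7892 = -1669/1973; b = (42·578 − 152·110)/7892 = 1889/1973.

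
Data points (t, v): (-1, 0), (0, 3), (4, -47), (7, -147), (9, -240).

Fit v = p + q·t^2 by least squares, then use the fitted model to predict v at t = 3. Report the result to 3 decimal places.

v̂ = -24.867

Setting ∂/∂p … = 0 gives: 5·p + 147·q = -431;  147·p + 9219·q = -27395.
(Σ1 = 5, Σt^2 = 147, Σt^2·t^2 = 9219, Σv = -431, Σt^2·v = -27395.)
Determinant 5·9219 − 147² = 24486.
p = ((-431)·9219 − 147·(-27395))/24486 = 1278/583; q = (5·(-27395) − 147·(-431))/24486 = -36809/12243.
At t = 3: v̂ = (1278/583)·(1) + (-36809/12243)·(9) = -101481/4081.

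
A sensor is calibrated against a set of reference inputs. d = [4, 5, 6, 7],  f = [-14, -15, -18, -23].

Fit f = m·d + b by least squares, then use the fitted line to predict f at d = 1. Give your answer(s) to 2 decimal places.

Setting ∂/∂m … = 0 gives: 126·m + 22·b = -400;  22·m + 4·b = -70.
(Σd·d = 126, Σd = 22, Σ1 = 4, Σd·f = -400, Σf = -70.)
det = 126·4 − 22² = 20.
m = ((-400)·4 − 22·(-70))/20 = -3; b = (126·(-70) − 22·(-400))/20 = -1.
At d = 1: f̂ = (-3)·(1) + (-1)·(1) = -4.

f̂ = -4.00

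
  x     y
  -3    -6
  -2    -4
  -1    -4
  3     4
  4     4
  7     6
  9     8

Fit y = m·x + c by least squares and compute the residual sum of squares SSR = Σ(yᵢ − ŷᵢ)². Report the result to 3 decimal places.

SSR = 8.591

Compute the Gram sums: Σx·x = 169, Σx = 17, Σ1 = 7.
And Σx·y = 172, Σy = 8.
Determinant 169·7 − 17² = 894.
m = (172·7 − 17·8)/894 = 178/149; c = (169·8 − 17·172)/894 = -262/149.
Residuals: -98/149, 22/149, -156/149, 324/149, 146/149, -90/149, -148/149; SSR = 1280/149.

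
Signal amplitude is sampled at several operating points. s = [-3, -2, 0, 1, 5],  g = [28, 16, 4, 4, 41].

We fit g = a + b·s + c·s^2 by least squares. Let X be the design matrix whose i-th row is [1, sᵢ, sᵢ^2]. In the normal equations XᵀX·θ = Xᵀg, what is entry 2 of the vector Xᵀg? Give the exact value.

93

Entry 2 ↔ basis s, so (Xᵀg)_{2} = Σᵢ (s)·gᵢ = (-3)·(28) + (-2)·(16) + (0)·(4) + (1)·(4) + (5)·(41) = 93.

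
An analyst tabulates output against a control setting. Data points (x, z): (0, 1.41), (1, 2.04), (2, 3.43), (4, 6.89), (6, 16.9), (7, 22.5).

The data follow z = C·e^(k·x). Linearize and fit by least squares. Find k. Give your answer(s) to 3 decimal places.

With ln zᵢ as the transformed response and xᵢ as the regressor:
Over the data: Σx = 20.0000, Σ(x)² = 106.0000, Σln z = 10.1600, Σx·ln z = 49.6568.
Normal system: [[106.0000, 20.0000]; [20.0000, 6]]·[k, ln C]ᵀ = [49.6568, 10.1600]ᵀ.
Slope k = (n·Σx·ln z − Σx·Σln z)/(n·Σ(x)² − (Σx)²) = (6·49.6568 − 20.0000·10.1600)/236.0000 = 0.40145; ln C = (Σln z − k·Σx)/n = 0.35518.

k = 0.401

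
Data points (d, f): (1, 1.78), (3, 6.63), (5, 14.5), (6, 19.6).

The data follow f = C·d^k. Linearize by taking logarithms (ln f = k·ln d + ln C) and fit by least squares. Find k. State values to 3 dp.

Taking logs, ln f = k·ln d + ln C, so regress ln f on ln d.
Over the data: Σln d = 4.4998, Σ(ln d)² = 7.0076, Σln f = 8.1179, Σln d·ln f = 11.7134.
Normal system: [[7.0076, 4.4998]; [4.4998, 4]]·[k, ln C]ᵀ = [11.7134, 8.1179]ᵀ.
Δ = 7.0076·4 − (4.4998)² = 7.7823; k = (11.7134·4 − 4.4998·8.1179)/7.7823 = 1.32671, ln C = (7.0076·8.1179 − 4.4998·11.7134)/7.7823 = 0.53699.

k = 1.327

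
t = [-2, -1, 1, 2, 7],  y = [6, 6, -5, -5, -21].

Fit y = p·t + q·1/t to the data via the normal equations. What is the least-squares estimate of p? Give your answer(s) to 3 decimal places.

p = -2.879

Sums needed: Σt·t = 59, Σt·1/t = 5, Σ1/t·1/t = 247/98.
Right-hand side: Σt·y = -180, Σ1/t·y = -39/2.
So MᵀM·[p, q]ᵀ = Mᵀy: [[59, 5]; [5, 247/98]]·[p, q]ᵀ = [-180, -39/2]ᵀ.
det = 59·(247/98) − 5² = 12123/98.
p = ((-180)·(247/98) − 5·(-39/2))/(12123/98) = -11635/4041; q = (59·(-39/2) − 5·(-180))/(12123/98) = -8183/4041.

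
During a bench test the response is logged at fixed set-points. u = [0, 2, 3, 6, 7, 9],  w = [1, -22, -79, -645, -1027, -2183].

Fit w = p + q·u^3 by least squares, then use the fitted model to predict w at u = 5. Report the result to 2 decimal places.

ŵ = -372.96

AᵀA·[p, q]ᵀ = Aᵀw reads: 6·p + 1323·q = -3955;  1323·p + 696539·q = -2085297.
(Σ1 = 6, Σu^3 = 1323, Σu^3·u^3 = 696539, Σw = -3955, Σu^3·w = -2085297.)
Determinant 6·696539 − 1323² = 2428905.
p = ((-3955)·696539 − 1323·(-2085297))/2428905 = 4036186/2428905; q = (6·(-2085297) − 1323·(-3955))/2428905 = -2426439/809635.
At u = 5: ŵ = (4036186/2428905)·(1) + (-2426439/809635)·(125) = -905878439/2428905.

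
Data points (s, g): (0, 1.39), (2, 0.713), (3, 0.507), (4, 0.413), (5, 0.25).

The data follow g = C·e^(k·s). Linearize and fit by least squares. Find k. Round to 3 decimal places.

k = -0.331

With ln gᵢ as the transformed response and sᵢ as the regressor:
Σs = 14.0000, Σ(s)² = 54.0000, Σln g = -2.9588, Σs·ln g = -13.1830.
Equations: 54.0000·k + 14.0000·ln C = -13.1830;  14.0000·k + 5·ln C = -2.9588.
Slope k = (n·Σs·ln g − Σs·Σln g)/(n·Σ(s)² − (Σs)²) = (5·-13.1830 − 14.0000·-2.9588)/74.0000 = -0.33097; ln C = (Σln g − k·Σs)/n = 0.33494.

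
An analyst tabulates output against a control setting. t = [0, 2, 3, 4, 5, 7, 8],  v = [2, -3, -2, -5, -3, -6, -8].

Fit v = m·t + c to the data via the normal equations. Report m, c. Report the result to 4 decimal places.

m = -1.0549, c = 0.7988

The normal system XᵀX·[m, c]ᵀ = Xᵀv is [[167, 29]; [29, 7]]·[m, c]ᵀ = [-153, -25]ᵀ.
Determinant 167·7 − 29² = 328.
m = ((-153)·7 − 29·(-25))/328 = -173/164; c = (167·(-25) − 29·(-153))/328 = 131/164.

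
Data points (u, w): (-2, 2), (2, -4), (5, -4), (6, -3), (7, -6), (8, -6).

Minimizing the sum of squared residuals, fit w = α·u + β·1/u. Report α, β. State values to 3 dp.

α = -0.664, β = -3.182

Normal-equation sums: Σu·u = 182, Σu·1/u = 6, Σ1/u·1/u = 426049/705600.
For Xᵀw: Σu·w = -140, Σ1/u·w = -827/140.
So XᵀX·[α, β]ᵀ = Xᵀw: [[182, 6]; [6, 426049/705600]]·[α, β]ᵀ = [-140, -827/140]ᵀ.
det = 182·(426049/705600) − 6² = 3724237/50400.
α = ((-140)·(426049/705600) − 6·(-827/140))/(3724237/50400) = -2474170/3724237; β = (182·(-827/140) − 6·(-140))/(3724237/50400) = -11849040/3724237.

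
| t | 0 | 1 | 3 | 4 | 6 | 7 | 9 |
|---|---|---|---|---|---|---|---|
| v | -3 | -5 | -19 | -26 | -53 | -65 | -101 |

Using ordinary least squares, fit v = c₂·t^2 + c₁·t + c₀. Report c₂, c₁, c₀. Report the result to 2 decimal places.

c₂ = -0.95, c₁ = -2.45, c₀ = -2.42

Entries of AᵀA: Σt^2·t^2 = 10596, Σt^2·t = 1380, Σt^2 = 192, Σt·t = 192, Σt = 30, Σ1 = 7.
Moment sums: Σt^2·v = -13866, Σt·v = -1848, Σv = -272.
AᵀA·[c₂, c₁, c₀]ᵀ = Aᵀv becomes [[10596, 1380, 192]; [1380, 192, 30]; [192, 30, 7]]·[c₂, c₁, c₀]ᵀ = [-13866, -1848, -272]ᵀ.
Row-reducing yields c₂ = -2543/2688, c₁ = -6577/2688, c₀ = -155/64.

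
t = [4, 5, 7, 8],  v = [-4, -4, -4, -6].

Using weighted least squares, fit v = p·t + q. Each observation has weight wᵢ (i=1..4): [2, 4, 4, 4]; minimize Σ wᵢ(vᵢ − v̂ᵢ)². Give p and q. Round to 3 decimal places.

With design matrix A, AᵀWA = [[584, 88]; [88, 14]] and AᵀWv = [-416, -64]ᵀ.
Determinant 584·14 − 88² = 432.
p = ((-416)·14 − 88·(-64))/432 = -4/9; q = (584·(-64) − 88·(-416))/432 = -16/9.

p = -0.444, q = -1.778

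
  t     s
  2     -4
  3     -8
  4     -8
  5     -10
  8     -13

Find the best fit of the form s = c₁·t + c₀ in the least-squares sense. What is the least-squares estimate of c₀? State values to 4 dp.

The normal system MᵀM·[c₁, c₀]ᵀ = Mᵀs is [[118, 22]; [22, 5]]·[c₁, c₀]ᵀ = [-218, -43]ᵀ.
det = 118·5 − 22² = 106.
c₁ = ((-218)·5 − 22·(-43))/106 = -72/53; c₀ = (118·(-43) − 22·(-218))/106 = -139/53.

c₀ = -2.6226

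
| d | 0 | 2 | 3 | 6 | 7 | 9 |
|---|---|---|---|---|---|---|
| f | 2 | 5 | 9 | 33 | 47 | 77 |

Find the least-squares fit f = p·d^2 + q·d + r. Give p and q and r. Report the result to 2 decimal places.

MᵀM·[p, q, r]ᵀ = Mᵀf reads: 10355·p + 1323·q + 179·r = 9829;  1323·p + 179·q + 27·r = 1257;  179·p + 27·q + 6·r = 173.
Solving the 3×3 system (Gaussian elimination) gives p = 271/268, q = -24009/30820, r = 16732/7705.

p = 1.01, q = -0.78, r = 2.17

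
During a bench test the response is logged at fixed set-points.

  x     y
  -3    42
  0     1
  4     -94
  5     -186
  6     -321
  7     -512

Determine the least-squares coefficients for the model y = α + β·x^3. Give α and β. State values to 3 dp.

α = 1.428, β = -1.496

Normal-equation sums: Σ1 = 6, Σx^3 = 721, Σx^3·x^3 = 184755.
And Σy = -1070, Σx^3·y = -275352.
Normal equations: [[6, 721]; [721, 184755]]·[α, β]ᵀ = [-1070, -275352]ᵀ.
Determinant 6·184755 − 721² = 588689.
α = ((-1070)·184755 − 721·(-275352))/588689 = 840942/588689; β = (6·(-275352) − 721·(-1070))/588689 = -880642/588689.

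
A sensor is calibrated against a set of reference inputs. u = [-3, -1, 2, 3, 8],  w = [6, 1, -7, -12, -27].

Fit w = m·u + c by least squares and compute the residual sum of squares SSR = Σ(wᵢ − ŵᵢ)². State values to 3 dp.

Compute the Gram sums: Σu·u = 87, Σu = 9, Σ1 = 5.
Moment sums: Σu·w = -285, Σw = -39.
det = 87·5 − 9² = 354.
m = ((-285)·5 − 9·(-39))/354 = -179/59; c = (87·(-39) − 9·(-285))/354 = -138/59.
Residuals: -45/59, 18/59, 83/59, -33/59, -23/59; SSR = 184/59.

SSR = 3.119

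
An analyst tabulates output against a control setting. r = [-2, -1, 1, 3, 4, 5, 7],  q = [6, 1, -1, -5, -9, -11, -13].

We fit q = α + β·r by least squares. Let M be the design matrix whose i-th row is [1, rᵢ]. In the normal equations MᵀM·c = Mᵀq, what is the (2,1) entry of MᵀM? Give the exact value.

Row 2 ↔ basis r, column 1 ↔ basis 1, so (MᵀM)_{2,1} = Σᵢ r = (-2)·(1) + (-1)·(1) + (1)·(1) + (3)·(1) + (4)·(1) + (5)·(1) + (7)·(1) = 17.

17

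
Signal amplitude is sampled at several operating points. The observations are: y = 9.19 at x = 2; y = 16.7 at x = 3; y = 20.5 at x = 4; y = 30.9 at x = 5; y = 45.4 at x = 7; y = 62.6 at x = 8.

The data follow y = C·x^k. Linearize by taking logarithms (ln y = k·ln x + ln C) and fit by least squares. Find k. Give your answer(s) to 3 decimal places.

With ln yᵢ as the transformed response and ln xᵢ as the regressor:
Σln x = 8.8128, Σ(ln x)² = 14.3101, Σln y = 19.4370, Σln x·ln y = 30.3661.
Equations: 14.3101·k + 8.8128·ln C = 30.3661;  8.8128·k + 6·ln C = 19.4370.
Solving (det = 8.1947): k = 1.33033, ln C = 1.28550.

k = 1.330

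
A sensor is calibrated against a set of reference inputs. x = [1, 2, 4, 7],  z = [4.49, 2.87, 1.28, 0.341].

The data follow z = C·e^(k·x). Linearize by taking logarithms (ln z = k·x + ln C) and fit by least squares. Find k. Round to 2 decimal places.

k = -0.43

Linearized form: ln z = k·x + ln C. From the 4 transformed points,
Over the data: Σx = 14.0000, Σ(x)² = 70.0000, Σln z = 1.7272, Σx·ln z = -2.9332.
Normal system: [[70.0000, 14.0000]; [14.0000, 4]]·[k, ln C]ᵀ = [-2.9332, 1.7272]ᵀ.
Δ = 70.0000·4 − (14.0000)² = 84.0000; k = (-2.9332·4 − 14.0000·1.7272)/84.0000 = -0.42753, ln C = (70.0000·1.7272 − 14.0000·-2.9332)/84.0000 = 1.92816.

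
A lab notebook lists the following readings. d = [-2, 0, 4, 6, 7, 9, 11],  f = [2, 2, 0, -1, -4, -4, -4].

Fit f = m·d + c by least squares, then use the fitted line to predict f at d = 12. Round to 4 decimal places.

f̂ = -5.1569

From the data, Σd·d = 307, Σd = 35, Σ1 = 7.
And Σd·f = -118, Σf = -9.
det = 307·7 − 35² = 924.
m = ((-118)·7 − 35·(-9))/924 = -73/132; c = (307·(-9) − 35·(-118))/924 = 1367/924.
At d = 12: f̂ = (-73/132)·(12) + (1367/924)·(1) = -4765/924.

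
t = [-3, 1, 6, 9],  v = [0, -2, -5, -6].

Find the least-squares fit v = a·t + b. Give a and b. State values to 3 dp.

a = -0.516, b = -1.572

The normal equations are: 127·a + 13·b = -86;  13·a + 4·b = -13.
(Σt·t = 127, Σt = 13, Σ1 = 4, Σt·v = -86, Σv = -13.)
Eliminating b: 4·(row 1) − 13·(row 2) gives 339·a = 4·(-86) − 13·(-13) = -175, so a = -175/339.
Then b = ((-13) − 13·(-175/339))/4 = -533/339.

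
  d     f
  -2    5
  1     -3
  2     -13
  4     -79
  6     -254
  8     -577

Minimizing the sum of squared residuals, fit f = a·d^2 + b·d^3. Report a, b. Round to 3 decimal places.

a = -1.012, b = -1.001

Entries of MᵀM: Σd^2·d^2 = 5681, Σd^2·d^3 = 41569, Σd^3·d^3 = 313025.
And Σd^2·f = -47371, Σd^3·f = -355491.
Normal equations: [[5681, 41569]; [41569, 313025]]·[a, b]ᵀ = [-47371, -355491]ᵀ.
Determinant 5681·313025 − 41569² = 50313264.
a = ((-47371)·313025 − 41569·(-355491))/50313264 = -6362737/6289158; b = (5681·(-355491) − 41569·(-47371))/50313264 = -6297409/6289158.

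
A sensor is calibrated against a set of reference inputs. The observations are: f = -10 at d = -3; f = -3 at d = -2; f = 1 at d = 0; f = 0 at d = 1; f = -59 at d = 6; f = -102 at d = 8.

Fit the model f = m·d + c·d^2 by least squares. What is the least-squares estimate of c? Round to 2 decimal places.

Normal-equation sums: Σd·d = 114, Σd·d^2 = 694, Σd^2·d^2 = 5490.
For Mᵀf: Σd·f = -1134, Σd^2·f = -8754.
Normal equations: [[114, 694]; [694, 5490]]·[m, c]ᵀ = [-1134, -8754]ᵀ.
Δ = 114·5490 − 694² = 144224.
m = ((-1134)·5490 − 694·(-8754))/144224 = -9399/9014; c = (114·(-8754) − 694·(-1134))/144224 = -13185/9014.

c = -1.46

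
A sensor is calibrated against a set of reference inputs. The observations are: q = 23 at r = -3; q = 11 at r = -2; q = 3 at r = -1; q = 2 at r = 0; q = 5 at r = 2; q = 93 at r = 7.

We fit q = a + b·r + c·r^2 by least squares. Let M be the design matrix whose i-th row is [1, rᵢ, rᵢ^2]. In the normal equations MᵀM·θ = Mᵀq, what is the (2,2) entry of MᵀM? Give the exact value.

Row 2 ↔ basis r, column 2 ↔ basis r, so (MᵀM)_{2,2} = Σᵢ (r)·(r) = (-3)·(-3) + (-2)·(-2) + (-1)·(-1) + (0)·(0) + (2)·(2) + (7)·(7) = 67.

67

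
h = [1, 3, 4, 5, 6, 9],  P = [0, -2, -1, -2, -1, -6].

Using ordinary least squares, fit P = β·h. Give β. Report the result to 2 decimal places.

Forming MᵀM = [[168]] and MᵀP = [-80]ᵀ gives MᵀM·[β]ᵀ = MᵀP.
β = (-80)/168 = -0.47619.

β = -0.48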